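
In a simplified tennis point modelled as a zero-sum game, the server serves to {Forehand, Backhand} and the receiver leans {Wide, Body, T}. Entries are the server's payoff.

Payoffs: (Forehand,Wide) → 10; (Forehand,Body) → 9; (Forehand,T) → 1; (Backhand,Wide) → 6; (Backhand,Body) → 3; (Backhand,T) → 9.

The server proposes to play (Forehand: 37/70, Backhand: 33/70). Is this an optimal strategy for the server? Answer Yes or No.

No

Against Wide this mix gives (37/70)·10 + (33/70)·6 = 284/35.
Against Body this mix gives (37/70)·9 + (33/70)·3 = 216/35.
Against T this mix gives (37/70)·1 + (33/70)·9 = 167/35.
The receiver will play T, holding the server to 167/35. Shifting weight toward the row that does better against T would raise this floor (the equalizing mix achieves 39/7 against both T and Body), so the proposed strategy is not optimal.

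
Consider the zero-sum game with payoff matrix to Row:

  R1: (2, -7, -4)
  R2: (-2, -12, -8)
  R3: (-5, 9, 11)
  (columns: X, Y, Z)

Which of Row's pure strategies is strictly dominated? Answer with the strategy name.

R2

R1 gives a strictly higher payoff than R2 against every column: 2 > -2, -7 > -12, -4 > -8.
So R2 is strictly dominated and Row never plays it.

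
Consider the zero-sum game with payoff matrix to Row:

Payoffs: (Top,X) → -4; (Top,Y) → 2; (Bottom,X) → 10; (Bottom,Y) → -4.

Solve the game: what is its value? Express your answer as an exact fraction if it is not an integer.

Row minima: Top → -4, Bottom → -4; maximin = -4.
Column maxima: X → 10, Y → 2; minimax = 2.
-4 ≠ 2, so there is no saddle point; optimal play is mixed.
Let Row play Top with probability p. Expected payoff against X: (-4)p + 10(1−p) = −14p + 10; against Y: 2p + (-4)(1−p) = 6p − 4.
Setting these equal: −14p + 10 = 6p − 4 ⇒ −20p = -14 ⇒ p = 7/10, and the value is (-14)·(7/10) + 10 = 1/5.
For Column: with q = P(X), equating Top's and Bottom's payoffs gives −6q + 2 = 14q − 4 ⇒ q = 3/10.

1/5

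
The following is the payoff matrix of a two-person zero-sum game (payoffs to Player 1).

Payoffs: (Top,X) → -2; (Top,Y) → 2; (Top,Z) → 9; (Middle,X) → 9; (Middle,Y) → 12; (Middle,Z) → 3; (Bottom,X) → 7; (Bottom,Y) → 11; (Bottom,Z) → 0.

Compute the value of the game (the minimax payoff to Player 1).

Row minima: Top → -2, Middle → 3, Bottom → 0; maximin = 3.
Column maxima: X → 9, Y → 12, Z → 9; minimax = 9.
3 ≠ 9, so there is no saddle point; optimal play is mixed.
Bottom is strictly dominated by Middle, so Player 1 never plays it.
Y is strictly dominated by X (it gives Player 1 strictly more in every row), so Player 2 never plays it.
On the remaining 2×2 (Top, Middle vs X, Z):
Let Player 1 play Top with probability p. Expected payoff against X: (-2)p + 9(1−p) = −11p + 9; against Z: 9p + 3(1−p) = 6p + 3.
Setting these equal: −11p + 9 = 6p + 3 ⇒ −17p = -6 ⇒ p = 6/17, and the value is (-11)·(6/17) + 9 = 87/17.
For Player 2: with q = P(X), equating Top's and Middle's payoffs gives −11q + 9 = 6q + 3 ⇒ q = 6/17.

87/17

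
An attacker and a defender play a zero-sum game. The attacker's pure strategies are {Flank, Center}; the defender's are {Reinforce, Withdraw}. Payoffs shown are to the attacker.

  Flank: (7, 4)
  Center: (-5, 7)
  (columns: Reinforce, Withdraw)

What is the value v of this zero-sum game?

23/5

Row minima: Flank → 4, Center → -5; maximin = 4.
Column maxima: Reinforce → 7, Withdraw → 7; minimax = 7.
4 ≠ 7, so there is no saddle point; optimal play is mixed.
Let the attacker play Flank with probability p. Expected payoff against Reinforce: 7p + (-5)(1−p) = 12p − 5; against Withdraw: 4p + 7(1−p) = −3p + 7.
Setting these equal: 12p − 5 = −3p + 7 ⇒ 15p = 12 ⇒ p = 4/5, and the value is (12)·(4/5) − 5 = 23/5.
For the defender: with q = P(Reinforce), equating Flank's and Center's payoffs gives 3q + 4 = −12q + 7 ⇒ q = 1/5.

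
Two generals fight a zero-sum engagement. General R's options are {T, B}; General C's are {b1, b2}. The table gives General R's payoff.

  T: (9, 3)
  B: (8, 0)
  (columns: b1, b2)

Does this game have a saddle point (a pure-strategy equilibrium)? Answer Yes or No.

Yes

Row minima: T → 3, B → 0; maximin = 3.
Column maxima: b1 → 9, b2 → 3; minimax = 3.
maximin = minimax = 3, so a saddle point exists.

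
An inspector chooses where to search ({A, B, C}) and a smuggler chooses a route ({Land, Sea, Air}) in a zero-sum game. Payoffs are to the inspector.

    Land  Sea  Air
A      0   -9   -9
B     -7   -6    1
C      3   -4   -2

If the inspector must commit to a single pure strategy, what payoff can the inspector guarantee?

Row minima: A → -9, B → -7, C → -4.
The best of these is -4.

-4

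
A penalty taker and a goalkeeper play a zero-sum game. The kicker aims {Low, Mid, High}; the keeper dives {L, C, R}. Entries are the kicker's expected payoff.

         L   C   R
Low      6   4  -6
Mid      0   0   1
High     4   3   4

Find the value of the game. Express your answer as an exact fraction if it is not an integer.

Row minima: Low → -6, Mid → 0, High → 3; maximin = 3.
Column maxima: L → 6, C → 4, R → 4; minimax = 4.
3 ≠ 4, so there is no saddle point; optimal play is mixed.
Mid is strictly dominated by High, so the kicker never plays it.
With Mid eliminated, L is strictly dominated by C (it gives the kicker strictly more in every remaining row), so the keeper never plays it.
On the remaining 2×2 (Low, High vs C, R):
Let the kicker play Low with probability p. Expected payoff against C: 4p + 3(1−p) = p + 3; against R: (-6)p + 4(1−p) = −10p + 4.
Setting these equal: p + 3 = −10p + 4 ⇒ 11p = 1 ⇒ p = 1/11, and the value is (1)·(1/11) + 3 = 34/11.
For the keeper: with q = P(C), equating Low's and High's payoffs gives 10q − 6 = −q + 4 ⇒ q = 10/11.

34/11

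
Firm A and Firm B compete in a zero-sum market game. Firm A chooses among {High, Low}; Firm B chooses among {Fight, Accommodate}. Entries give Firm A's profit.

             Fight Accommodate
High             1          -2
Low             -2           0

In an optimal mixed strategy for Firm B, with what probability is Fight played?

2/5

Row minima: High → -2, Low → -2; maximin = -2.
Column maxima: Fight → 1, Accommodate → 0; minimax = 0.
-2 ≠ 0, so there is no saddle point; optimal play is mixed.
Let Firm A play High with probability p. Expected payoff against Fight: 1p + (-2)(1−p) = 3p − 2; against Accommodate: (-2)p + 0(1−p) = −2p.
Setting these equal: 3p − 2 = −2p ⇒ 5p = 2 ⇒ p = 2/5, and the value is (3)·(2/5) − 2 = -4/5.
For Firm B: with q = P(Fight), equating High's and Low's payoffs gives 3q − 2 = −2q ⇒ q = 2/5.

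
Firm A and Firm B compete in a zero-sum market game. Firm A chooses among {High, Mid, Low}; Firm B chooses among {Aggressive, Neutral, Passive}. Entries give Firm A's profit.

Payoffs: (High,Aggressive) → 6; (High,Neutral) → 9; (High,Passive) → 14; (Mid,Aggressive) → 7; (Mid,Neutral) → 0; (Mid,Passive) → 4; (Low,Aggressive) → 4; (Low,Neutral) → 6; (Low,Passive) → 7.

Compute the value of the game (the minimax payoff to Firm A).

63/10

Row minima: High → 6, Mid → 0, Low → 4; maximin = 6.
Column maxima: Aggressive → 7, Neutral → 9, Passive → 14; minimax = 7.
6 ≠ 7, so there is no saddle point; optimal play is mixed.
Low is strictly dominated by High, so Firm A never plays it.
Passive is strictly dominated by Neutral (it gives Firm A strictly more in every row), so Firm B never plays it.
On the remaining 2×2 (High, Mid vs Aggressive, Neutral):
Let Firm A play High with probability p. Expected payoff against Aggressive: 6p + 7(1−p) = −p + 7; against Neutral: 9p + 0(1−p) = 9p.
Setting these equal: −p + 7 = 9p ⇒ −10p = -7 ⇒ p = 7/10, and the value is (-1)·(7/10) + 7 = 63/10.
For Firm B: with q = P(Aggressive), equating High's and Mid's payoffs gives −3q + 9 = 7q ⇒ q = 9/10.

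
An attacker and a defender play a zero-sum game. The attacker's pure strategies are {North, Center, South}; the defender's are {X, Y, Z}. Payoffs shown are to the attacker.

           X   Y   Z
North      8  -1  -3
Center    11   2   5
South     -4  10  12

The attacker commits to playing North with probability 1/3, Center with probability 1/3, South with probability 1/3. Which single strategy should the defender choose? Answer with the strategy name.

Y

If the defender plays X, the attacker's expected payoff is (1/3)·8 + (1/3)·11 + (1/3)·(-4) = 5.
If the defender plays Y, the attacker's expected payoff is (1/3)·(-1) + (1/3)·2 + (1/3)·10 = 11/3.
If the defender plays Z, the attacker's expected payoff is (1/3)·(-3) + (1/3)·5 + (1/3)·12 = 14/3.
The defender minimizes the attacker's payoff; the smallest is 11/3, so the best response is Y.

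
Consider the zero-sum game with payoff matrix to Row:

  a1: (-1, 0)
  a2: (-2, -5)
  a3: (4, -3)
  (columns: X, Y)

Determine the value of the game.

-3/8

Row minima: a1 → -1, a2 → -5, a3 → -3; maximin = -1.
Column maxima: X → 4, Y → 0; minimax = 0.
-1 ≠ 0, so there is no saddle point; optimal play is mixed.
a2 is strictly dominated by a1, so Row never plays it.
On the remaining 2×2 (a1, a3 vs X, Y):
Let Row play a1 with probability p. Expected payoff against X: (-1)p + 4(1−p) = −5p + 4; against Y: 0p + (-3)(1−p) = 3p − 3.
Setting these equal: −5p + 4 = 3p − 3 ⇒ −8p = -7 ⇒ p = 7/8, and the value is (-5)·(7/8) + 4 = -3/8.
For Column: with q = P(X), equating a1's and a3's payoffs gives −q = 7q − 3 ⇒ q = 3/8.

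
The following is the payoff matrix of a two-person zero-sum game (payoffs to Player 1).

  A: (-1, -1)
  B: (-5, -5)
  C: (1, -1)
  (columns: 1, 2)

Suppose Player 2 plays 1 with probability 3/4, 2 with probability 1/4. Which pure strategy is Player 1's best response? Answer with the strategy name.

Expected payoff of A: (3/4)·(-1) + (1/4)·(-1) = -1.
Expected payoff of B: (3/4)·(-5) + (1/4)·(-5) = -5.
Expected payoff of C: (3/4)·1 + (1/4)·(-1) = 1/2.
The largest is 1/2, so Player 1's best response is C.

C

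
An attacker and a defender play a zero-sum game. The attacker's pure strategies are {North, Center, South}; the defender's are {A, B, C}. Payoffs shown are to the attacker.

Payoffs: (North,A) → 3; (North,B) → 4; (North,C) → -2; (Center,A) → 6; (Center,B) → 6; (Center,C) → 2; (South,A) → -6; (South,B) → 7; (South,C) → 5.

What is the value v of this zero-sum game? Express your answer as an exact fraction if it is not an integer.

Row minima: North → -2, Center → 2, South → -6; maximin = 2.
Column maxima: A → 6, B → 7, C → 5; minimax = 5.
2 ≠ 5, so there is no saddle point; optimal play is mixed.
North is strictly dominated by Center, so the attacker never plays it.
B is strictly dominated by C (it gives the attacker strictly more in every row), so the defender never plays it.
On the remaining 2×2 (Center, South vs A, C):
Let the attacker play Center with probability p. Expected payoff against A: 6p + (-6)(1−p) = 12p − 6; against C: 2p + 5(1−p) = −3p + 5.
Setting these equal: 12p − 6 = −3p + 5 ⇒ 15p = 11 ⇒ p = 11/15, and the value is (12)·(11/15) − 6 = 14/5.
For the defender: with q = P(A), equating Center's and South's payoffs gives 4q + 2 = −11q + 5 ⇒ q = 1/5.

14/5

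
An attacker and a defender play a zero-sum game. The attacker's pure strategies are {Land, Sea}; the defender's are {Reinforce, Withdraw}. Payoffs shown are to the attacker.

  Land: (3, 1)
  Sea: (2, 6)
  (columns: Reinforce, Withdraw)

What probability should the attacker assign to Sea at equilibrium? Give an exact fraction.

1/3

Row minima: Land → 1, Sea → 2; maximin = 2.
Column maxima: Reinforce → 3, Withdraw → 6; minimax = 3.
2 ≠ 3, so there is no saddle point; optimal play is mixed.
Let the attacker play Land with probability p. Expected payoff against Reinforce: 3p + 2(1−p) = p + 2; against Withdraw: 1p + 6(1−p) = −5p + 6.
Setting these equal: p + 2 = −5p + 6 ⇒ 6p = 4 ⇒ p = 2/3, and the value is (1)·(2/3) + 2 = 8/3.
For the defender: with q = P(Reinforce), equating Land's and Sea's payoffs gives 2q + 1 = −4q + 6 ⇒ q = 5/6.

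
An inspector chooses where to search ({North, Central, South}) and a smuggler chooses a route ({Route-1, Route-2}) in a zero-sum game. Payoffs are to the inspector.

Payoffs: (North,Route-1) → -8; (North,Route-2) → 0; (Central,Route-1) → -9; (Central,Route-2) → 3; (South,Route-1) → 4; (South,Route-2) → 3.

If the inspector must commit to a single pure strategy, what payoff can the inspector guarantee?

3

Row minima: North → -8, Central → -9, South → 3.
The best of these is 3.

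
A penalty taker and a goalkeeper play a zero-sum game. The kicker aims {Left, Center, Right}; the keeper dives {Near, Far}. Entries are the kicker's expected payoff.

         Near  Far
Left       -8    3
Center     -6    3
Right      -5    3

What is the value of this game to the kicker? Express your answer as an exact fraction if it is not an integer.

Row minima: Left → -8, Center → -6, Right → -5; maximin = -5.
Column maxima: Near → -5, Far → 3; minimax = -5.
Since maximin = minimax = -5, there is a saddle point and the value is -5.

-5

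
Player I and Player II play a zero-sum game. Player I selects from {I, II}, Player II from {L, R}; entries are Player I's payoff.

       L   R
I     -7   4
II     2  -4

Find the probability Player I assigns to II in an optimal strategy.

Row minima: I → -7, II → -4; maximin = -4.
Column maxima: L → 2, R → 4; minimax = 2.
-4 ≠ 2, so there is no saddle point; optimal play is mixed.
Let Player I play I with probability p. Expected payoff against L: (-7)p + 2(1−p) = −9p + 2; against R: 4p + (-4)(1−p) = 8p − 4.
Setting these equal: −9p + 2 = 8p − 4 ⇒ −17p = -6 ⇒ p = 6/17, and the value is (-9)·(6/17) + 2 = -20/17.
For Player II: with q = P(L), equating I's and II's payoffs gives −11q + 4 = 6q − 4 ⇒ q = 8/17.

11/17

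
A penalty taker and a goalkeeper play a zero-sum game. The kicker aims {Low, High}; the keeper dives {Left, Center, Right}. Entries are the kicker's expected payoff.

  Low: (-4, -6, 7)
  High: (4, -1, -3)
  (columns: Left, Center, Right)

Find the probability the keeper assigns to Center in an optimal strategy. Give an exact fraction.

2/3

Row minima: Low → -6, High → -3; maximin = -3.
Column maxima: Left → 4, Center → -1, Right → 7; minimax = -1.
-3 ≠ -1, so there is no saddle point; optimal play is mixed.
Left is strictly dominated by Center (it gives the kicker strictly more in every row), so the keeper never plays it.
On the remaining 2×2 (Low, High vs Center, Right):
Let the kicker play Low with probability p. Expected payoff against Center: (-6)p + (-1)(1−p) = −5p − 1; against Right: 7p + (-3)(1−p) = 10p − 3.
Setting these equal: −5p − 1 = 10p − 3 ⇒ −15p = -2 ⇒ p = 2/15, and the value is (-5)·(2/15) − 1 = -5/3.
For the keeper: with q = P(Center), equating Low's and High's payoffs gives −13q + 7 = 2q − 3 ⇒ q = 2/3.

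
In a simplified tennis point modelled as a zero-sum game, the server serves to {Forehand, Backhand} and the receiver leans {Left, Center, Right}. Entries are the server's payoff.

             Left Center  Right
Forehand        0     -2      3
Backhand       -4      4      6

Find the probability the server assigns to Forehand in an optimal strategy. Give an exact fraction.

Row minima: Forehand → -2, Backhand → -4; maximin = -2.
Column maxima: Left → 0, Center → 4, Right → 6; minimax = 0.
-2 ≠ 0, so there is no saddle point; optimal play is mixed.
Right is strictly dominated by Left (it gives the server strictly more in every row), so the receiver never plays it.
On the remaining 2×2 (Forehand, Backhand vs Left, Center):
Let the server play Forehand with probability p. Expected payoff against Left: 0p + (-4)(1−p) = 4p − 4; against Center: (-2)p + 4(1−p) = −6p + 4.
Setting these equal: 4p − 4 = −6p + 4 ⇒ 10p = 8 ⇒ p = 4/5, and the value is (4)·(4/5) − 4 = -4/5.
For the receiver: with q = P(Left), equating Forehand's and Backhand's payoffs gives 2q − 2 = −8q + 4 ⇒ q = 3/5.

4/5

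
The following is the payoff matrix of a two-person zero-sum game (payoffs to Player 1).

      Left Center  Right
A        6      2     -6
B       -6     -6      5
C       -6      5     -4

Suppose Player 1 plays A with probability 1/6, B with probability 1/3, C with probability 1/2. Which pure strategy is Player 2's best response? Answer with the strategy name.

If Player 2 plays Left, Player 1's expected payoff is (1/6)·6 + (1/3)·(-6) + (1/2)·(-6) = -4.
If Player 2 plays Center, Player 1's expected payoff is (1/6)·2 + (1/3)·(-6) + (1/2)·5 = 5/6.
If Player 2 plays Right, Player 1's expected payoff is (1/6)·(-6) + (1/3)·5 + (1/2)·(-4) = -4/3.
Player 2 minimizes Player 1's payoff; the smallest is -4, so the best response is Left.

Left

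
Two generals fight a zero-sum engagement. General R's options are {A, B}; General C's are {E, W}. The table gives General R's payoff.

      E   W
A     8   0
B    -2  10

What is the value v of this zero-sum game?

Row minima: A → 0, B → -2; maximin = 0.
Column maxima: E → 8, W → 10; minimax = 8.
0 ≠ 8, so there is no saddle point; optimal play is mixed.
Let General R play A with probability p. Expected payoff against E: 8p + (-2)(1−p) = 10p − 2; against W: 0p + 10(1−p) = −10p + 10.
Setting these equal: 10p − 2 = −10p + 10 ⇒ 20p = 12 ⇒ p = 3/5, and the value is (10)·(3/5) − 2 = 4.
For General C: with q = P(E), equating A's and B's payoffs gives 8q = −12q + 10 ⇒ q = 1/2.

4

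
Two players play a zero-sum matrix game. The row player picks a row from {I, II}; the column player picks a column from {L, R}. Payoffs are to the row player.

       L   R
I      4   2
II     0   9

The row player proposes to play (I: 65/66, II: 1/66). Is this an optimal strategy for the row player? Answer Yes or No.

No

Against L this mix gives (65/66)·4 + (1/66)·0 = 130/33.
Against R this mix gives (65/66)·2 + (1/66)·9 = 139/66.
The column player will play R, holding the row player to 139/66. Shifting weight toward the row that does better against R would raise this floor (the equalizing mix achieves 36/11 against both R and L), so the proposed strategy is not optimal.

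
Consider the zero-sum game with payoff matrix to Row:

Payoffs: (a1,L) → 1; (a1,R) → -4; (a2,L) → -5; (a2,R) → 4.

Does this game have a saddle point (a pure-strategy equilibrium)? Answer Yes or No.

Row minima: a1 → -4, a2 → -5; maximin = -4.
Column maxima: L → 1, R → 4; minimax = 1.
-4 ≠ 1, so no pure-strategy equilibrium exists.

No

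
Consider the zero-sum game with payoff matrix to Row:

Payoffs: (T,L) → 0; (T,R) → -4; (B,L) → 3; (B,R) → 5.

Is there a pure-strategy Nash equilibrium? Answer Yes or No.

Yes

Row minima: T → -4, B → 3; maximin = 3.
Column maxima: L → 3, R → 5; minimax = 3.
maximin = minimax = 3, so a saddle point exists.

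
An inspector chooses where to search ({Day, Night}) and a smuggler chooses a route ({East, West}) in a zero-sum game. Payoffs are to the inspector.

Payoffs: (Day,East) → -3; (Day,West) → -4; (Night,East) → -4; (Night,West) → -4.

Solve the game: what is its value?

Row minima: Day → -4, Night → -4; maximin = -4.
Column maxima: East → -3, West → -4; minimax = -4.
Since maximin = minimax = -4, there is a saddle point and the value is -4.

-4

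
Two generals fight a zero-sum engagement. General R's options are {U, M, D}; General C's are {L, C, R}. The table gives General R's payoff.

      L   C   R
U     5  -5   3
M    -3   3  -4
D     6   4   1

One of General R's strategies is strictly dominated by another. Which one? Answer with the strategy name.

D gives a strictly higher payoff than M against every column: 6 > -3, 4 > 3, 1 > -4.
So M is strictly dominated and General R never plays it.

M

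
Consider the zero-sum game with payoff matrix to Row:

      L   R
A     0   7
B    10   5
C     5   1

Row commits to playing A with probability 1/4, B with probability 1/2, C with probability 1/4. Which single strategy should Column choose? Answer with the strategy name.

R

If Column plays L, Row's expected payoff is (1/4)·0 + (1/2)·10 + (1/4)·5 = 25/4.
If Column plays R, Row's expected payoff is (1/4)·7 + (1/2)·5 + (1/4)·1 = 9/2.
Column minimizes Row's payoff; the smallest is 9/2, so the best response is R.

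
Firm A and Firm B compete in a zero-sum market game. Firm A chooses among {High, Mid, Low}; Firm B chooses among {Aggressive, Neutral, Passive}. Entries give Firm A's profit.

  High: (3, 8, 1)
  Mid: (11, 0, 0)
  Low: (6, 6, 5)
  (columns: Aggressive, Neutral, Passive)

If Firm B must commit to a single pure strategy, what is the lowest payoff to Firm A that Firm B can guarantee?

Column maxima: Aggressive → 11, Neutral → 8, Passive → 5.
The smallest of these is 5.

5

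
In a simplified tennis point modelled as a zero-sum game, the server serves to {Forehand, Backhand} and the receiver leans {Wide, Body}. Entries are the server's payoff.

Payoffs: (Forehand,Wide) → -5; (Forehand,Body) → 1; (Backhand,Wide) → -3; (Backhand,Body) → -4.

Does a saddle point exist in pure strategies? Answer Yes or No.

No

Row minima: Forehand → -5, Backhand → -4; maximin = -4.
Column maxima: Wide → -3, Body → 1; minimax = -3.
-4 ≠ -3, so no pure-strategy equilibrium exists.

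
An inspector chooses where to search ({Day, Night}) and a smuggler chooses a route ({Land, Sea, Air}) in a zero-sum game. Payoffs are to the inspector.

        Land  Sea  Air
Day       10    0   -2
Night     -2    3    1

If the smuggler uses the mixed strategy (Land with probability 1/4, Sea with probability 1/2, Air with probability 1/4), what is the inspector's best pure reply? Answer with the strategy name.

Expected payoff of Day: (1/4)·10 + (1/2)·0 + (1/4)·(-2) = 2.
Expected payoff of Night: (1/4)·(-2) + (1/2)·3 + (1/4)·1 = 5/4.
The largest is 2, so the inspector's best response is Day.

Day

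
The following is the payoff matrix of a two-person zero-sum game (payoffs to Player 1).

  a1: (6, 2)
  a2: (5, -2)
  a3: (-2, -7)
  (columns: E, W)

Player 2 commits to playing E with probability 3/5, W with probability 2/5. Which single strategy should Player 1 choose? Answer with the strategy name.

a1

Expected payoff of a1: (3/5)·6 + (2/5)·2 = 22/5.
Expected payoff of a2: (3/5)·5 + (2/5)·(-2) = 11/5.
Expected payoff of a3: (3/5)·(-2) + (2/5)·(-7) = -4.
The largest is 22/5, so Player 1's best response is a1.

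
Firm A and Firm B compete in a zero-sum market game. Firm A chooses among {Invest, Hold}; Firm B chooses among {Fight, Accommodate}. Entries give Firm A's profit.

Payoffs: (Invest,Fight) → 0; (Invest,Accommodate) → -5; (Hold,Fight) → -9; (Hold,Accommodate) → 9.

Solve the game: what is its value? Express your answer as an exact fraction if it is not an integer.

-45/23

Row minima: Invest → -5, Hold → -9; maximin = -5.
Column maxima: Fight → 0, Accommodate → 9; minimax = 0.
-5 ≠ 0, so there is no saddle point; optimal play is mixed.
Let Firm A play Invest with probability p. Expected payoff against Fight: 0p + (-9)(1−p) = 9p − 9; against Accommodate: (-5)p + 9(1−p) = −14p + 9.
Setting these equal: 9p − 9 = −14p + 9 ⇒ 23p = 18 ⇒ p = 18/23, and the value is (9)·(18/23) − 9 = -45/23.
For Firm B: with q = P(Fight), equating Invest's and Hold's payoffs gives 5q − 5 = −18q + 9 ⇒ q = 14/23.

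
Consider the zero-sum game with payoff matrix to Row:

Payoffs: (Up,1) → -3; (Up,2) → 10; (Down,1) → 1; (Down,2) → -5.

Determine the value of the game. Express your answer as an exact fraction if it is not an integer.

-5/19

Row minima: Up → -3, Down → -5; maximin = -3.
Column maxima: 1 → 1, 2 → 10; minimax = 1.
-3 ≠ 1, so there is no saddle point; optimal play is mixed.
Let Row play Up with probability p. Expected payoff against 1: (-3)p + 1(1−p) = −4p + 1; against 2: 10p + (-5)(1−p) = 15p − 5.
Setting these equal: −4p + 1 = 15p − 5 ⇒ −19p = -6 ⇒ p = 6/19, and the value is (-4)·(6/19) + 1 = -5/19.
For Column: with q = P(1), equating Up's and Down's payoffs gives −13q + 10 = 6q − 5 ⇒ q = 15/19.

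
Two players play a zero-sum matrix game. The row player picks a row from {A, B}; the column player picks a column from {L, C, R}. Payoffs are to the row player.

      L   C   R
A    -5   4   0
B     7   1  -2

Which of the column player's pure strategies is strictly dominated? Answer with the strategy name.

C

R holds the row player's payoff strictly below C in every row: 0 < 4, -2 < 1.
So C is strictly dominated for the column player.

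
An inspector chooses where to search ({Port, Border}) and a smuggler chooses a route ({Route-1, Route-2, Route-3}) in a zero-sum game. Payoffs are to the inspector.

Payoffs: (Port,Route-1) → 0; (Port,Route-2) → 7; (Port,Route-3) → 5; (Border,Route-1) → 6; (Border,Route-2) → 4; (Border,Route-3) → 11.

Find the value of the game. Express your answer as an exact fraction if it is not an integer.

14/3

Row minima: Port → 0, Border → 4; maximin = 4.
Column maxima: Route-1 → 6, Route-2 → 7, Route-3 → 11; minimax = 6.
4 ≠ 6, so there is no saddle point; optimal play is mixed.
Route-3 is strictly dominated by Route-1 (it gives the inspector strictly more in every row), so the smuggler never plays it.
On the remaining 2×2 (Port, Border vs Route-1, Route-2):
Let the inspector play Port with probability p. Expected payoff against Route-1: 0p + 6(1−p) = −6p + 6; against Route-2: 7p + 4(1−p) = 3p + 4.
Setting these equal: −6p + 6 = 3p + 4 ⇒ −9p = -2 ⇒ p = 2/9, and the value is (-6)·(2/9) + 6 = 14/3.
For the smuggler: with q = P(Route-1), equating Port's and Border's payoffs gives −7q + 7 = 2q + 4 ⇒ q = 1/3.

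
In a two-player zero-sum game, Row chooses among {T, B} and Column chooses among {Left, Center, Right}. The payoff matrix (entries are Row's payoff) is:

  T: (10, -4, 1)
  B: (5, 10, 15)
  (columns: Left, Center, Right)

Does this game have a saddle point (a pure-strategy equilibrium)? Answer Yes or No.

Row minima: T → -4, B → 5; maximin = 5.
Column maxima: Left → 10, Center → 10, Right → 15; minimax = 10.
5 ≠ 10, so no pure-strategy equilibrium exists.

No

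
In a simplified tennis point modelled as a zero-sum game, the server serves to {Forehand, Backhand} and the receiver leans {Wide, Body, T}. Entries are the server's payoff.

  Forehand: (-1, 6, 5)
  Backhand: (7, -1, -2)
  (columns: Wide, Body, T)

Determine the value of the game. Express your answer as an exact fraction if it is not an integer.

Row minima: Forehand → -1, Backhand → -2; maximin = -1.
Column maxima: Wide → 7, Body → 6, T → 5; minimax = 5.
-1 ≠ 5, so there is no saddle point; optimal play is mixed.
Body is strictly dominated by T (it gives the server strictly more in every row), so the receiver never plays it.
On the remaining 2×2 (Forehand, Backhand vs Wide, T):
Let the server play Forehand with probability p. Expected payoff against Wide: (-1)p + 7(1−p) = −8p + 7; against T: 5p + (-2)(1−p) = 7p − 2.
Setting these equal: −8p + 7 = 7p − 2 ⇒ −15p = -9 ⇒ p = 3/5, and the value is (-8)·(3/5) + 7 = 11/5.
For the receiver: with q = P(Wide), equating Forehand's and Backhand's payoffs gives −6q + 5 = 9q − 2 ⇒ q = 7/15.

11/5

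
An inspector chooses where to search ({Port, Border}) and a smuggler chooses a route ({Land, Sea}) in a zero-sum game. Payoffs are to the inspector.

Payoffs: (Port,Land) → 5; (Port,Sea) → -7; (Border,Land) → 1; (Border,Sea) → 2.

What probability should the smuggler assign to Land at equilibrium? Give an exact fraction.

9/13

Row minima: Port → -7, Border → 1; maximin = 1.
Column maxima: Land → 5, Sea → 2; minimax = 2.
1 ≠ 2, so there is no saddle point; optimal play is mixed.
Let the inspector play Port with probability p. Expected payoff against Land: 5p + 1(1−p) = 4p + 1; against Sea: (-7)p + 2(1−p) = −9p + 2.
Setting these equal: 4p + 1 = −9p + 2 ⇒ 13p = 1 ⇒ p = 1/13, and the value is (4)·(1/13) + 1 = 17/13.
For the smuggler: with q = P(Land), equating Port's and Border's payoffs gives 12q − 7 = −q + 2 ⇒ q = 9/13.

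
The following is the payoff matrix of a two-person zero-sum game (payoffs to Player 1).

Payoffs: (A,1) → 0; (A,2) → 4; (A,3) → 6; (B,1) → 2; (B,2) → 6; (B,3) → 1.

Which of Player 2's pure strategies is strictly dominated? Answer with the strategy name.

1 holds Player 1's payoff strictly below 2 in every row: 0 < 4, 2 < 6.
So 2 is strictly dominated for Player 2.

2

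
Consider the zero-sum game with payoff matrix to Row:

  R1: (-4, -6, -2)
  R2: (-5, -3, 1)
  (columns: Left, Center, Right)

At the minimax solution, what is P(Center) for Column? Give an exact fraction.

Row minima: R1 → -6, R2 → -5; maximin = -5.
Column maxima: Left → -4, Center → -3, Right → 1; minimax = -4.
-5 ≠ -4, so there is no saddle point; optimal play is mixed.
Right is strictly dominated by Left (it gives Row strictly more in every row), so Column never plays it.
On the remaining 2×2 (R1, R2 vs Left, Center):
Let Row play R1 with probability p. Expected payoff against Left: (-4)p + (-5)(1−p) = p − 5; against Center: (-6)p + (-3)(1−p) = −3p − 3.
Setting these equal: p − 5 = −3p − 3 ⇒ 4p = 2 ⇒ p = 1/2, and the value is (1)·(1/2) − 5 = -9/2.
For Column: with q = P(Left), equating R1's and R2's payoffs gives 2q − 6 = −2q − 3 ⇒ q = 3/4.

1/4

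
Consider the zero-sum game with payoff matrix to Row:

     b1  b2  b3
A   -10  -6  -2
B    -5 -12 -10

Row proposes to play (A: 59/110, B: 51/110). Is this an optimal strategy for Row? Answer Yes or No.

Against b1 this mix gives (59/110)·(-10) + (51/110)·(-5) = -169/22.
Against b2 this mix gives (59/110)·(-6) + (51/110)·(-12) = -483/55.
Against b3 this mix gives (59/110)·(-2) + (51/110)·(-10) = -314/55.
Column will play b2, holding Row to -483/55. Shifting weight toward the row that does better against b2 would raise this floor (the equalizing mix achieves -90/11 against both b2 and b1), so the proposed strategy is not optimal.

No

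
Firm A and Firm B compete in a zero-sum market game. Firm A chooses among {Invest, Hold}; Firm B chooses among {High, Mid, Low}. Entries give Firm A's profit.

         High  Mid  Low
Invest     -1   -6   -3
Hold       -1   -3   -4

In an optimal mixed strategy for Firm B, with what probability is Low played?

3/4

Row minima: Invest → -6, Hold → -4; maximin = -4.
Column maxima: High → -1, Mid → -3, Low → -3; minimax = -3.
-4 ≠ -3, so there is no saddle point; optimal play is mixed.
High is strictly dominated by Mid (it gives Firm A strictly more in every row), so Firm B never plays it.
On the remaining 2×2 (Invest, Hold vs Mid, Low):
Let Firm A play Invest with probability p. Expected payoff against Mid: (-6)p + (-3)(1−p) = −3p − 3; against Low: (-3)p + (-4)(1−p) = p − 4.
Setting these equal: −3p − 3 = p − 4 ⇒ −4p = -1 ⇒ p = 1/4, and the value is (-3)·(1/4) − 3 = -15/4.
For Firm B: with q = P(Mid), equating Invest's and Hold's payoffs gives −3q − 3 = q − 4 ⇒ q = 1/4.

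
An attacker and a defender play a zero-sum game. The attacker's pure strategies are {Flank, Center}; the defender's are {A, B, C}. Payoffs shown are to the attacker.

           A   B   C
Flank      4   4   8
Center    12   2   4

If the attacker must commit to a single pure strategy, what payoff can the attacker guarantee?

4

Row minima: Flank → 4, Center → 2.
The best of these is 4.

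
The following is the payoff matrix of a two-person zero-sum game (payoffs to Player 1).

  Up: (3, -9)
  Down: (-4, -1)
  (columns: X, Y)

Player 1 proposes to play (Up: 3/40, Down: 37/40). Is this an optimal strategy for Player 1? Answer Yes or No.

Against X this mix gives (3/40)·3 + (37/40)·(-4) = -139/40.
Against Y this mix gives (3/40)·(-9) + (37/40)·(-1) = -8/5.
Player 2 will play X, holding Player 1 to -139/40. Shifting weight toward the row that does better against X would raise this floor (the equalizing mix achieves -13/5 against both X and Y), so the proposed strategy is not optimal.

No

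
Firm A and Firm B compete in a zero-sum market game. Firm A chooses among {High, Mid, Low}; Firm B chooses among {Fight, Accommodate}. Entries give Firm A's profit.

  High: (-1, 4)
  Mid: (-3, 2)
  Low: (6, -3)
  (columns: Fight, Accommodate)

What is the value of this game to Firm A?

Row minima: High → -1, Mid → -3, Low → -3; maximin = -1.
Column maxima: Fight → 6, Accommodate → 4; minimax = 4.
-1 ≠ 4, so there is no saddle point; optimal play is mixed.
Mid is strictly dominated by High, so Firm A never plays it.
On the remaining 2×2 (High, Low vs Fight, Accommodate):
Let Firm A play High with probability p. Expected payoff against Fight: (-1)p + 6(1−p) = −7p + 6; against Accommodate: 4p + (-3)(1−p) = 7p − 3.
Setting these equal: −7p + 6 = 7p − 3 ⇒ −14p = -9 ⇒ p = 9/14, and the value is (-7)·(9/14) + 6 = 3/2.
For Firm B: with q = P(Fight), equating High's and Low's payoffs gives −5q + 4 = 9q − 3 ⇒ q = 1/2.

3/2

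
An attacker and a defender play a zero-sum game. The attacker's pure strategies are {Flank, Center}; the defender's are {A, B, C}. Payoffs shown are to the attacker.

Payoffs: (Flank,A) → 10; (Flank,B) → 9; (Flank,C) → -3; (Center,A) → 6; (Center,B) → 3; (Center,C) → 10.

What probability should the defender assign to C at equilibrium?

Row minima: Flank → -3, Center → 3; maximin = 3.
Column maxima: A → 10, B → 9, C → 10; minimax = 9.
3 ≠ 9, so there is no saddle point; optimal play is mixed.
A is strictly dominated by B (it gives the attacker strictly more in every row), so the defender never plays it.
On the remaining 2×2 (Flank, Center vs B, C):
Let the attacker play Flank with probability p. Expected payoff against B: 9p + 3(1−p) = 6p + 3; against C: (-3)p + 10(1−p) = −13p + 10.
Setting these equal: 6p + 3 = −13p + 10 ⇒ 19p = 7 ⇒ p = 7/19, and the value is (6)·(7/19) + 3 = 99/19.
For the defender: with q = P(B), equating Flank's and Center's payoffs gives 12q − 3 = −7q + 10 ⇒ q = 13/19.

6/19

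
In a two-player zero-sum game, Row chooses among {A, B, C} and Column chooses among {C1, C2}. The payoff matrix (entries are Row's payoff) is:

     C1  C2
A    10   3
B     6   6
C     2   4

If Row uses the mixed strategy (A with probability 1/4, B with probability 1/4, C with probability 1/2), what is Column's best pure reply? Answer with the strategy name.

If Column plays C1, Row's expected payoff is (1/4)·10 + (1/4)·6 + (1/2)·2 = 5.
If Column plays C2, Row's expected payoff is (1/4)·3 + (1/4)·6 + (1/2)·4 = 17/4.
Column minimizes Row's payoff; the smallest is 17/4, so the best response is C2.

C2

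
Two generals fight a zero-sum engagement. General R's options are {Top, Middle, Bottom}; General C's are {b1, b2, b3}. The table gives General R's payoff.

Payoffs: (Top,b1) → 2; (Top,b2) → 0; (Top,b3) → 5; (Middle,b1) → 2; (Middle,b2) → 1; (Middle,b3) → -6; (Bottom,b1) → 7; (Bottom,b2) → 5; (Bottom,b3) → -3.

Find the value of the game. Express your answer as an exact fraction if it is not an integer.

Row minima: Top → 0, Middle → -6, Bottom → -3; maximin = 0.
Column maxima: b1 → 7, b2 → 5, b3 → 5; minimax = 5.
0 ≠ 5, so there is no saddle point; optimal play is mixed.
Middle is strictly dominated by Bottom, so General R never plays it.
b1 is strictly dominated by b2 (it gives General R strictly more in every row), so General C never plays it.
On the remaining 2×2 (Top, Bottom vs b2, b3):
Let General R play Top with probability p. Expected payoff against b2: 0p + 5(1−p) = −5p + 5; against b3: 5p + (-3)(1−p) = 8p − 3.
Setting these equal: −5p + 5 = 8p − 3 ⇒ −13p = -8 ⇒ p = 8/13, and the value is (-5)·(8/13) + 5 = 25/13.
For General C: with q = P(b2), equating Top's and Bottom's payoffs gives −5q + 5 = 8q − 3 ⇒ q = 8/13.

25/13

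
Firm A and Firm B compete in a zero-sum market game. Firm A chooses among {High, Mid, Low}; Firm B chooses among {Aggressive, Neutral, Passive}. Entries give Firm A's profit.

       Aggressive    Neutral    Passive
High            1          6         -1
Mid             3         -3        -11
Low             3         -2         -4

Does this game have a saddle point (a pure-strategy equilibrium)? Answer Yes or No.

Yes

Row minima: High → -1, Mid → -11, Low → -4; maximin = -1.
Column maxima: Aggressive → 3, Neutral → 6, Passive → -1; minimax = -1.
maximin = minimax = -1, so a saddle point exists.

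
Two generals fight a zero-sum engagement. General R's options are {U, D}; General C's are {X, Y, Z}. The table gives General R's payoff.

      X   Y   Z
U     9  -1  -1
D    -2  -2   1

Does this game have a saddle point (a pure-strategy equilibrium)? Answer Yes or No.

Yes

Row minima: U → -1, D → -2; maximin = -1.
Column maxima: X → 9, Y → -1, Z → 1; minimax = -1.
maximin = minimax = -1, so a saddle point exists.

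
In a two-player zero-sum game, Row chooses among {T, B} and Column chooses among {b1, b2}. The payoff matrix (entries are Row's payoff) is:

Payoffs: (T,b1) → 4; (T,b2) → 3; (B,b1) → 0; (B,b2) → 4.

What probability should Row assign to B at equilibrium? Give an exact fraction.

1/5

Row minima: T → 3, B → 0; maximin = 3.
Column maxima: b1 → 4, b2 → 4; minimax = 4.
3 ≠ 4, so there is no saddle point; optimal play is mixed.
Let Row play T with probability p. Expected payoff against b1: 4p + 0(1−p) = 4p; against b2: 3p + 4(1−p) = −p + 4.
Setting these equal: 4p = −p + 4 ⇒ 5p = 4 ⇒ p = 4/5, and the value is (4)·(4/5) = 16/5.
For Column: with q = P(b1), equating T's and B's payoffs gives q + 3 = −4q + 4 ⇒ q = 1/5.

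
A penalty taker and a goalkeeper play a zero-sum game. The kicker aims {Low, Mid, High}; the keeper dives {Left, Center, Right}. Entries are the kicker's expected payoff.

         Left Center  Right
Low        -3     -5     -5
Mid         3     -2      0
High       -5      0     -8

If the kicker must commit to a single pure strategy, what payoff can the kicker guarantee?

-2

Row minima: Low → -5, Mid → -2, High → -8.
The best of these is -2.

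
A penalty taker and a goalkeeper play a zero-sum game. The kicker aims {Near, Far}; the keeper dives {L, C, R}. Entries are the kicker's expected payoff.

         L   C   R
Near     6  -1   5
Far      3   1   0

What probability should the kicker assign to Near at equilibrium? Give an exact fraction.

1/7

Row minima: Near → -1, Far → 0; maximin = 0.
Column maxima: L → 6, C → 1, R → 5; minimax = 1.
0 ≠ 1, so there is no saddle point; optimal play is mixed.
L is strictly dominated by C (it gives the kicker strictly more in every row), so the keeper never plays it.
On the remaining 2×2 (Near, Far vs C, R):
Let the kicker play Near with probability p. Expected payoff against C: (-1)p + 1(1−p) = −2p + 1; against R: 5p + 0(1−p) = 5p.
Setting these equal: −2p + 1 = 5p ⇒ −7p = -1 ⇒ p = 1/7, and the value is (-2)·(1/7) + 1 = 5/7.
For the keeper: with q = P(C), equating Near's and Far's payoffs gives −6q + 5 = q ⇒ q = 5/7.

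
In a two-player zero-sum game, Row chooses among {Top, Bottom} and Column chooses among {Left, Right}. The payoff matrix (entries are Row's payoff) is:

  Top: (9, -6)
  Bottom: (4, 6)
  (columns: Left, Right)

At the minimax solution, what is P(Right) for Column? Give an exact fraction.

5/17

Row minima: Top → -6, Bottom → 4; maximin = 4.
Column maxima: Left → 9, Right → 6; minimax = 6.
4 ≠ 6, so there is no saddle point; optimal play is mixed.
Let Row play Top with probability p. Expected payoff against Left: 9p + 4(1−p) = 5p + 4; against Right: (-6)p + 6(1−p) = −12p + 6.
Setting these equal: 5p + 4 = −12p + 6 ⇒ 17p = 2 ⇒ p = 2/17, and the value is (5)·(2/17) + 4 = 78/17.
For Column: with q = P(Left), equating Top's and Bottom's payoffs gives 15q − 6 = −2q + 6 ⇒ q = 12/17.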